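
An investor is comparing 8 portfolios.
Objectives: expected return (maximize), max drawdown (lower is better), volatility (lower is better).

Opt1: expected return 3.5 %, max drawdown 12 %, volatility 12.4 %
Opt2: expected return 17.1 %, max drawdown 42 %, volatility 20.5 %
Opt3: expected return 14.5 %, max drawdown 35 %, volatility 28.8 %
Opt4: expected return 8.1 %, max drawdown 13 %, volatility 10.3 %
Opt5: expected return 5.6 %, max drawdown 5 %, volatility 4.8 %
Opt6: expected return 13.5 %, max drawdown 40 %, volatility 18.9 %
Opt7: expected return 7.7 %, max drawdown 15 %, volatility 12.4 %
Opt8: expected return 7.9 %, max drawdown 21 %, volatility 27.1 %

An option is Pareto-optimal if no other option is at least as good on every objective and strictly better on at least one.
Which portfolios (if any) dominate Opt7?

Opt4: expected return 8.1≥7.7, max drawdown 13≤15, volatility 10.3≤12.4 — dominates Opt7.
Others (Opt1, Opt2, Opt3, Opt5, Opt6, Opt8) are each worse than Opt7 on at least one objective.

Opt4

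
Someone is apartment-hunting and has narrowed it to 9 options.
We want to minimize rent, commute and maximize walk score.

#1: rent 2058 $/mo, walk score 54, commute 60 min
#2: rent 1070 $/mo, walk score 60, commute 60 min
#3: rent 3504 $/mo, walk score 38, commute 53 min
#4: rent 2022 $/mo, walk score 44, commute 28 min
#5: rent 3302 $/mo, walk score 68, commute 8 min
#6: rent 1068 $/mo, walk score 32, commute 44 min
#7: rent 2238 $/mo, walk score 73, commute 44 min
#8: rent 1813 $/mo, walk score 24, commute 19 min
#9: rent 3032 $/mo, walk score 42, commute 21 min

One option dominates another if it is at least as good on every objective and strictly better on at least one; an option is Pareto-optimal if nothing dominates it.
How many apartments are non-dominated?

7

#1: dominated by #2 (rent 1070≤2058, walk score 60≥54, commute 60≤60).
#2: not dominated.
#3: dominated by #4 (rent 2022≤3504, walk score 44≥38, commute 28≤53).
#4: not dominated.
#5: not dominated (best commute).
#6: not dominated (best rent).
#7: not dominated (best walk score).
#8: not dominated.
#9: not dominated.
Pareto-optimal: #2, #4, #5, #6, #7, #8, #9 → 7.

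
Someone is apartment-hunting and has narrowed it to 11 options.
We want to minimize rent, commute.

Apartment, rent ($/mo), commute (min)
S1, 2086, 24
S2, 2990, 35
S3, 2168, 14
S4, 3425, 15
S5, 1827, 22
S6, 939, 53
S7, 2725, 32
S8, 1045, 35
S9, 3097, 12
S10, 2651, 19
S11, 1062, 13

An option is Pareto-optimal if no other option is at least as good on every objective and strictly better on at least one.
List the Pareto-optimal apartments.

S6, S8, S9, S11

S1: dominated by S5 (rent 1827≤2086, commute 22≤24).
S2: dominated by S1 (rent 2086≤2990, commute 24≤35).
S3: dominated by S11 (rent 1062≤2168, commute 13≤14).
S4: dominated by S3 (rent 2168≤3425, commute 14≤15).
S5: dominated by S11 (rent 1062≤1827, commute 13≤22).
S6: not dominated (best rent).
S7: dominated by S1 (rent 2086≤2725, commute 24≤32).
S8: not dominated.
S9: not dominated (best commute).
S10: dominated by S3 (rent 2168≤2651, commute 14≤19).
S11: not dominated.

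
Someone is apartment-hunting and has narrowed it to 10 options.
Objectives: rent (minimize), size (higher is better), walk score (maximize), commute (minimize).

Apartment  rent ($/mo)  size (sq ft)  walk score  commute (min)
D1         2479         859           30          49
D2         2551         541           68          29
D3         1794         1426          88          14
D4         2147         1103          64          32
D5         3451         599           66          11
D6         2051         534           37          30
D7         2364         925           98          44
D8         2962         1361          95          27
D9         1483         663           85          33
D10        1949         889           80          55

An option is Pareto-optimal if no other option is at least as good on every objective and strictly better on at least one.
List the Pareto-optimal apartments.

D1: dominated by D3 (rent 1794≤2479, size 1426≥859, walk score 88≥30, commute 14≤49).
D2: dominated by D3 (rent 1794≤2551, size 1426≥541, walk score 88≥68, commute 14≤29).
D3: not dominated (best size).
D4: dominated by D3 (rent 1794≤2147, size 1426≥1103, walk score 88≥64, commute 14≤32).
D5: not dominated (best commute).
D6: dominated by D3 (rent 1794≤2051, size 1426≥534, walk score 88≥37, commute 14≤30).
D7: not dominated (best walk score).
D8: not dominated.
D9: not dominated (best rent).
D10: dominated by D3 (rent 1794≤1949, size 1426≥889, walk score 88≥80, commute 14≤55).

D3, D5, D7, D8, D9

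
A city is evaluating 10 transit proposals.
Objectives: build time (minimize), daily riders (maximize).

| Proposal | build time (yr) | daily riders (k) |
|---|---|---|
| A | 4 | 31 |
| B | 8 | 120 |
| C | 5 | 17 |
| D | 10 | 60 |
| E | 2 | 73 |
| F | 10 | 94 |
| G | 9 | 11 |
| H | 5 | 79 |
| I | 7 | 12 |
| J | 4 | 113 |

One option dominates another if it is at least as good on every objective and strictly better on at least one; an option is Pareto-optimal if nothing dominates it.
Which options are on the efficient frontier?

B, E, J

A: dominated by E (build time 2≤4, daily riders 73≥31).
B: not dominated (best daily riders).
C: dominated by A (build time 4≤5, daily riders 31≥17).
D: dominated by B (build time 8≤10, daily riders 120≥60).
E: not dominated (best build time).
F: dominated by B (build time 8≤10, daily riders 120≥94).
G: dominated by A (build time 4≤9, daily riders 31≥11).
H: dominated by J (build time 4≤5, daily riders 113≥79).
I: dominated by A (build time 4≤7, daily riders 31≥12).
J: not dominated.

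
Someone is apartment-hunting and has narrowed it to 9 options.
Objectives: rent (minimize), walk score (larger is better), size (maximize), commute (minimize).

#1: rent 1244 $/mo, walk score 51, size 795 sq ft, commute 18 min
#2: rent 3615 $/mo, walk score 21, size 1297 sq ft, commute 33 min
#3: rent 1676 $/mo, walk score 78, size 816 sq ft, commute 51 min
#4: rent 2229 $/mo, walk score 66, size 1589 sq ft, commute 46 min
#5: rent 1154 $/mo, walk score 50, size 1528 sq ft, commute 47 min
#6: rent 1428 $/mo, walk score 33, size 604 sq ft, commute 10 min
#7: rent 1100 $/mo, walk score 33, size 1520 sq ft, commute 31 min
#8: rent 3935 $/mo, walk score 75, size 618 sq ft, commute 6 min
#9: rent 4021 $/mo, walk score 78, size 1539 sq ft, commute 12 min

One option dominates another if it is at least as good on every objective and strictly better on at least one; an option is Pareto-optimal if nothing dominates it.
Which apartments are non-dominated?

#1, #3, #4, #5, #6, #7, #8, #9

#1: not dominated.
#2: dominated by #7 (rent 1100≤3615, walk score 33≥21, size 1520≥1297, commute 31≤33).
#3: not dominated.
#4: not dominated (best size).
#5: not dominated.
#6: not dominated.
#7: not dominated (best rent).
#8: not dominated (best commute).
#9: not dominated.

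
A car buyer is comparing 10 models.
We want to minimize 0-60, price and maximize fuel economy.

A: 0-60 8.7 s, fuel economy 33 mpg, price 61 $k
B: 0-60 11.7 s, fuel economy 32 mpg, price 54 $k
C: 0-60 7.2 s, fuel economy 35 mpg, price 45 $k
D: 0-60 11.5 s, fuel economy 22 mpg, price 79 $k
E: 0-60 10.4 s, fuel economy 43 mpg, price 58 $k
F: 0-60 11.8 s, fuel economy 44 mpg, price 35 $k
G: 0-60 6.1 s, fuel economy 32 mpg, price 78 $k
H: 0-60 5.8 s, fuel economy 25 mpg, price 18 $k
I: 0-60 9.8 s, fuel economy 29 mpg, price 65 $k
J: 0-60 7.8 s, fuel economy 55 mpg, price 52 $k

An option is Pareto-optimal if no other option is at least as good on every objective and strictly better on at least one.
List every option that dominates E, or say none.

J

J: 0-60 7.8≤10.4, fuel economy 55≥43, price 52≤58 — dominates E.
Others (A, B, C, D, F, G, H, I) are each worse than E on at least one objective.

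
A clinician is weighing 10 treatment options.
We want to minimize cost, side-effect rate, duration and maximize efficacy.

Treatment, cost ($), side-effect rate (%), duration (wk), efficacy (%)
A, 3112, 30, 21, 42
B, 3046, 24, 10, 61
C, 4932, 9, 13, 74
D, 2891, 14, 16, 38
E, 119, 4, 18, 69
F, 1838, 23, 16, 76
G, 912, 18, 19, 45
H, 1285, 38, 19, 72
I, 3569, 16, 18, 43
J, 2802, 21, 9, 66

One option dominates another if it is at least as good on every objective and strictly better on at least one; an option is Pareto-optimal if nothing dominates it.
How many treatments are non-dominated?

6

A: dominated by B (cost 3046≤3112, side-effect rate 24≤30, duration 10≤21, efficacy 61≥42).
B: dominated by J (cost 2802≤3046, side-effect rate 21≤24, duration 9≤10, efficacy 66≥61).
C: not dominated.
D: not dominated.
E: not dominated (best cost).
F: not dominated (best efficacy).
G: dominated by E (cost 119≤912, side-effect rate 4≤18, duration 18≤19, efficacy 69≥45).
H: not dominated.
I: dominated by E (cost 119≤3569, side-effect rate 4≤16, duration 18≤18, efficacy 69≥43).
J: not dominated (best duration).
Pareto-optimal: C, D, E, F, H, J → 6.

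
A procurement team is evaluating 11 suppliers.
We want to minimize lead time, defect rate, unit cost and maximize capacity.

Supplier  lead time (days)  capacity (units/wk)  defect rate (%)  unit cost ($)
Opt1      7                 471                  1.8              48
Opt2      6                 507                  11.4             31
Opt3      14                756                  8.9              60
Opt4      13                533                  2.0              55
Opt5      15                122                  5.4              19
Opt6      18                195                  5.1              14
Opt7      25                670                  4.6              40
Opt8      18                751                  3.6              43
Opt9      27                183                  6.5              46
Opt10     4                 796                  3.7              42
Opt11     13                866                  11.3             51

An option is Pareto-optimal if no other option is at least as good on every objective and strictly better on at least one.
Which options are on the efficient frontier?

Opt1: not dominated (best defect rate).
Opt2: not dominated.
Opt3: dominated by Opt10 (lead time 4≤14, capacity 796≥756, defect rate 3.7≤8.9, unit cost 42≤60).
Opt4: not dominated.
Opt5: not dominated.
Opt6: not dominated (best unit cost).
Opt7: not dominated.
Opt8: not dominated.
Opt9: dominated by Opt6 (lead time 18≤27, capacity 195≥183, defect rate 5.1≤6.5, unit cost 14≤46).
Opt10: not dominated (best lead time).
Opt11: not dominated (best capacity).

Opt1, Opt2, Opt4, Opt5, Opt6, Opt7, Opt8, Opt10, Opt11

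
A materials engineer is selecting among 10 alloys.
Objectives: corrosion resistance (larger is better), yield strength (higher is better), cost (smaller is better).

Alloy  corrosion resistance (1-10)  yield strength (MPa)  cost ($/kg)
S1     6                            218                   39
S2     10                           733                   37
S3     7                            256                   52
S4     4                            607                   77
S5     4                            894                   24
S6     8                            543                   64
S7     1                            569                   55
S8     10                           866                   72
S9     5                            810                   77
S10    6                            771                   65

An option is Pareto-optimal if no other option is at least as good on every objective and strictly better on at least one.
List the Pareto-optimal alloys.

S2, S5, S8, S10

S1: dominated by S2 (corrosion resistance 10≥6, yield strength 733≥218, cost 37≤39).
S2: not dominated.
S3: dominated by S2 (corrosion resistance 10≥7, yield strength 733≥256, cost 37≤52).
S4: dominated by S2 (corrosion resistance 10≥4, yield strength 733≥607, cost 37≤77).
S5: not dominated (best yield strength).
S6: dominated by S2 (corrosion resistance 10≥8, yield strength 733≥543, cost 37≤64).
S7: dominated by S2 (corrosion resistance 10≥1, yield strength 733≥569, cost 37≤55).
S8: not dominated.
S9: dominated by S8 (corrosion resistance 10≥5, yield strength 866≥810, cost 72≤77).
S10: not dominated.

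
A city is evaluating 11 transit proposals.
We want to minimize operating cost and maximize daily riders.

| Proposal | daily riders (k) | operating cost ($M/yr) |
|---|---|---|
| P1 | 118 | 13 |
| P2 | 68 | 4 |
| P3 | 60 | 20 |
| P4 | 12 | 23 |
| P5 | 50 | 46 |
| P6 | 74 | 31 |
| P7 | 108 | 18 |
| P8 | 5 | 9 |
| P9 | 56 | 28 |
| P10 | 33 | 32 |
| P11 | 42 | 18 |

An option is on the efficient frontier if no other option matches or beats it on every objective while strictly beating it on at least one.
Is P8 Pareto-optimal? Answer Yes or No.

No

P2 vs P8: daily riders 68≥5, operating cost 4≤9 — P2 is at least as good on every objective and strictly better on at least one, so P2 dominates P8.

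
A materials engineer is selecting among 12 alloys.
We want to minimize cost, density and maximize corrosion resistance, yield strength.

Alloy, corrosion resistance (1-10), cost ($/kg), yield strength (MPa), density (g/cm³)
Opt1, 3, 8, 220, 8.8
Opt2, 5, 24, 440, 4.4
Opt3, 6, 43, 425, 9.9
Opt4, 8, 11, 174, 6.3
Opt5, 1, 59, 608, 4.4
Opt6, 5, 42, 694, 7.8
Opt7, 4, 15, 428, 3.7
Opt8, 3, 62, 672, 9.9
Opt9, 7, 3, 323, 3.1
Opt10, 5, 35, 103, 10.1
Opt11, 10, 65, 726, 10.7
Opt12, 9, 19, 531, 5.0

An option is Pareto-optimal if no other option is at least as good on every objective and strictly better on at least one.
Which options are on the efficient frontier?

Opt2, Opt4, Opt5, Opt6, Opt7, Opt9, Opt11, Opt12

Opt1: dominated by Opt9 (corrosion resistance 7≥3, cost 3≤8, yield strength 323≥220, density 3.1≤8.8).
Opt2: not dominated.
Opt3: dominated by Opt12 (corrosion resistance 9≥6, cost 19≤43, yield strength 531≥425, density 5.0≤9.9).
Opt4: not dominated.
Opt5: not dominated.
Opt6: not dominated.
Opt7: not dominated.
Opt8: dominated by Opt6 (corrosion resistance 5≥3, cost 42≤62, yield strength 694≥672, density 7.8≤9.9).
Opt9: not dominated (best cost).
Opt10: dominated by Opt2 (corrosion resistance 5≥5, cost 24≤35, yield strength 440≥103, density 4.4≤10.1).
Opt11: not dominated (best corrosion resistance).
Opt12: not dominated.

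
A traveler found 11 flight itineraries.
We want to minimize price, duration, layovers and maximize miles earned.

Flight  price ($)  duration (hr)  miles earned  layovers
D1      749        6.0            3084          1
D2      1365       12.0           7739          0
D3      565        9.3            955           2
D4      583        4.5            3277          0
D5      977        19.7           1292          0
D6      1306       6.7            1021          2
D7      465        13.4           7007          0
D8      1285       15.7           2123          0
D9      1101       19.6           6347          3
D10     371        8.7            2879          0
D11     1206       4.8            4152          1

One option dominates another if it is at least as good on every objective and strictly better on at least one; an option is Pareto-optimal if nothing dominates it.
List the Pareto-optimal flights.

D1: dominated by D4 (price 583≤749, duration 4.5≤6.0, miles earned 3277≥3084, layovers 0≤1).
D2: not dominated (best miles earned).
D3: dominated by D10 (price 371≤565, duration 8.7≤9.3, miles earned 2879≥955, layovers 0≤2).
D4: not dominated (best duration).
D5: dominated by D4 (price 583≤977, duration 4.5≤19.7, miles earned 3277≥1292, layovers 0≤0).
D6: dominated by D1 (price 749≤1306, duration 6.0≤6.7, miles earned 3084≥1021, layovers 1≤2).
D7: not dominated.
D8: dominated by D4 (price 583≤1285, duration 4.5≤15.7, miles earned 3277≥2123, layovers 0≤0).
D9: dominated by D7 (price 465≤1101, duration 13.4≤19.6, miles earned 7007≥6347, layovers 0≤3).
D10: not dominated (best price).
D11: not dominated.

D2, D4, D7, D10, D11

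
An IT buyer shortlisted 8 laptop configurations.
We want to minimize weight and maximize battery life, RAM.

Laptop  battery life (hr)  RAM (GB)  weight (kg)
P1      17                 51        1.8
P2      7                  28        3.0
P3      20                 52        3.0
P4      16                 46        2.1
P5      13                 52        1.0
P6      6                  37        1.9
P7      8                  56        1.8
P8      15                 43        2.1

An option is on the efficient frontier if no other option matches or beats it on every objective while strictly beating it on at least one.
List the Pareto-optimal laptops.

P1: not dominated.
P2: dominated by P1 (battery life 17≥7, RAM 51≥28, weight 1.8≤3.0).
P3: not dominated (best battery life).
P4: dominated by P1 (battery life 17≥16, RAM 51≥46, weight 1.8≤2.1).
P5: not dominated (best weight).
P6: dominated by P1 (battery life 17≥6, RAM 51≥37, weight 1.8≤1.9).
P7: not dominated (best RAM).
P8: dominated by P1 (battery life 17≥15, RAM 51≥43, weight 1.8≤2.1).

P1, P3, P5, P7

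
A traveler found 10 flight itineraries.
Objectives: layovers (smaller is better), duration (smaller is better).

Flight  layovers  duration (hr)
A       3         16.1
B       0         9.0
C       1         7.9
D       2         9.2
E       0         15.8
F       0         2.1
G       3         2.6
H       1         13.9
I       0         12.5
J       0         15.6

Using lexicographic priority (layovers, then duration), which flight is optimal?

F

First minimize layovers: best is 0, kept {B, E, F, I, J}.
Then minimize duration: best is 2.1, kept {F}.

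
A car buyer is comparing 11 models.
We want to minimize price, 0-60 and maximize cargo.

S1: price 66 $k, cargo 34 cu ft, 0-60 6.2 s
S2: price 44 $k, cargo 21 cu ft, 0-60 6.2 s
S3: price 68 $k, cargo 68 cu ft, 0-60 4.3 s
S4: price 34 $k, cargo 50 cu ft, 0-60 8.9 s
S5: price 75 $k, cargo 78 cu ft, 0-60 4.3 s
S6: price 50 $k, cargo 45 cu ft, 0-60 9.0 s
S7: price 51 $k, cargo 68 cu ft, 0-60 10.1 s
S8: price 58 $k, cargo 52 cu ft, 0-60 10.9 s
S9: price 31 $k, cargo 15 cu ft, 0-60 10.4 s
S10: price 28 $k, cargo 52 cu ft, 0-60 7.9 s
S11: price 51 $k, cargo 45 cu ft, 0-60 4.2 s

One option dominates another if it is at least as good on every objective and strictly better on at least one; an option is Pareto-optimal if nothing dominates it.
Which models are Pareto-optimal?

S1: dominated by S11 (price 51≤66, cargo 45≥34, 0-60 4.2≤6.2).
S2: not dominated.
S3: not dominated.
S4: dominated by S10 (price 28≤34, cargo 52≥50, 0-60 7.9≤8.9).
S5: not dominated (best cargo).
S6: dominated by S4 (price 34≤50, cargo 50≥45, 0-60 8.9≤9.0).
S7: not dominated.
S8: dominated by S7 (price 51≤58, cargo 68≥52, 0-60 10.1≤10.9).
S9: dominated by S10 (price 28≤31, cargo 52≥15, 0-60 7.9≤10.4).
S10: not dominated (best price).
S11: not dominated (best 0-60).

S2, S3, S5, S7, S10, S11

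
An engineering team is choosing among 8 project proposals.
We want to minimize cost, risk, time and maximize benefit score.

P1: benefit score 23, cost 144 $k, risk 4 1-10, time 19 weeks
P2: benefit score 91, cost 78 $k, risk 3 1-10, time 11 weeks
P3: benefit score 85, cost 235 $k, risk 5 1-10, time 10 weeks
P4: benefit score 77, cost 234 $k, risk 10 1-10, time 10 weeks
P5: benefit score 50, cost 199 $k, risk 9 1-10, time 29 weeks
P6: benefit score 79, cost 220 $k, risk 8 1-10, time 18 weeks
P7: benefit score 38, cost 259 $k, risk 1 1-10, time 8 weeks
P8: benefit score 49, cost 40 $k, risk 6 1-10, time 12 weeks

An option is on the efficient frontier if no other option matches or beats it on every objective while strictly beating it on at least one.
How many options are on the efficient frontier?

5

P1: dominated by P2 (benefit score 91≥23, cost 78≤144, risk 3≤4, time 11≤19).
P2: not dominated (best benefit score).
P3: not dominated.
P4: not dominated.
P5: dominated by P2 (benefit score 91≥50, cost 78≤199, risk 3≤9, time 11≤29).
P6: dominated by P2 (benefit score 91≥79, cost 78≤220, risk 3≤8, time 11≤18).
P7: not dominated (best risk).
P8: not dominated (best cost).
Pareto-optimal: P2, P3, P4, P7, P8 → 5.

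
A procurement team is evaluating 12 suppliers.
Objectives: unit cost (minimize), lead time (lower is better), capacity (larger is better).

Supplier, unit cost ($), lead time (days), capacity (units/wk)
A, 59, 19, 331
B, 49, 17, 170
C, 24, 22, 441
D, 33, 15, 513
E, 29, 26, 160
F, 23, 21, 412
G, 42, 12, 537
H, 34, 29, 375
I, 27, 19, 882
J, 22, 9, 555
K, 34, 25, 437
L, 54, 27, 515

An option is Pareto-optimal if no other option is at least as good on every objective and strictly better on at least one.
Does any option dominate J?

A: worse on unit cost (59 vs 22).
B: worse on unit cost (49 vs 22).
C: worse on unit cost (24 vs 22).
D: worse on unit cost (33 vs 22).
E: worse on unit cost (29 vs 22).
F: worse on unit cost (23 vs 22).
G: worse on unit cost (42 vs 22).
H: worse on unit cost (34 vs 22).
I: worse on unit cost (27 vs 22).
K: worse on unit cost (34 vs 22).
L: worse on unit cost (54 vs 22).
No option is at least as good as J on every objective and strictly better on one.

No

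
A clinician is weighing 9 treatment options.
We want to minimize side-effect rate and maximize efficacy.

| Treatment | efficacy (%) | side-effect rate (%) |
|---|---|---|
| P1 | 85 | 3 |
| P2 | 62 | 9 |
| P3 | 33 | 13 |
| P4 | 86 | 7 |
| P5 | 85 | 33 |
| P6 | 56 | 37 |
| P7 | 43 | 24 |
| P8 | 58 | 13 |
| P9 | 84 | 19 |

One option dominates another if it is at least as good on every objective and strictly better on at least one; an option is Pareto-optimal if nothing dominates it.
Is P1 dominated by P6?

No

P6 vs P1: P6 is worse on efficacy (56 vs 85), so it does not dominate P1.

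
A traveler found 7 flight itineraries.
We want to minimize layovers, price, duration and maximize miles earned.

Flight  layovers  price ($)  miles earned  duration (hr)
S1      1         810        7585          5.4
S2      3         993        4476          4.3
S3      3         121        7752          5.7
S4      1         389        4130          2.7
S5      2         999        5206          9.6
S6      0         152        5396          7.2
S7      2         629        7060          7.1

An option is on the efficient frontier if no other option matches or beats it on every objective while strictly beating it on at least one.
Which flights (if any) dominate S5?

S1: layovers 1≤2, price 810≤999, miles earned 7585≥5206, duration 5.4≤9.6 — dominates S5.
S6: layovers 0≤2, price 152≤999, miles earned 5396≥5206, duration 7.2≤9.6 — dominates S5.
S7: layovers 2≤2, price 629≤999, miles earned 7060≥5206, duration 7.1≤9.6 — dominates S5.
Others (S2, S3, S4) are each worse than S5 on at least one objective.

S1, S6, S7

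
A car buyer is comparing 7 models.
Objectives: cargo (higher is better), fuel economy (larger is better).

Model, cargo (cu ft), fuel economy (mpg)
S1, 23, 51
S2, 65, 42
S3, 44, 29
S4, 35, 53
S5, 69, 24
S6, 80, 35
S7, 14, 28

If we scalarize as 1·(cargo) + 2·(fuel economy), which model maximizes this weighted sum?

S1: 1·23 + 2·51 = 125
S2: 1·65 + 2·42 = 149
S3: 1·44 + 2·29 = 102
S4: 1·35 + 2·53 = 141
S5: 1·69 + 2·24 = 117
S6: 1·80 + 2·35 = 150
S7: 1·14 + 2·28 = 70
Highest: S6 at 150.

S6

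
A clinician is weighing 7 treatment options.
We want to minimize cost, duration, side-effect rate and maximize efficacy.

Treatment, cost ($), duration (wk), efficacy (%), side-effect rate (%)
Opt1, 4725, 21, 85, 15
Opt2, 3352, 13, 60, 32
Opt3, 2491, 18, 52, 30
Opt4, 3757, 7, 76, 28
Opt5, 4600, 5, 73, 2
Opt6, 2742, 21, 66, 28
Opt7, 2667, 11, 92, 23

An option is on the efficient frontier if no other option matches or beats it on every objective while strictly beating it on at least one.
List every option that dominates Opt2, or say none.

Opt7

Opt7: cost 2667≤3352, duration 11≤13, efficacy 92≥60, side-effect rate 23≤32 — dominates Opt2.
Others (Opt1, Opt3, Opt4, Opt5, Opt6) are each worse than Opt2 on at least one objective.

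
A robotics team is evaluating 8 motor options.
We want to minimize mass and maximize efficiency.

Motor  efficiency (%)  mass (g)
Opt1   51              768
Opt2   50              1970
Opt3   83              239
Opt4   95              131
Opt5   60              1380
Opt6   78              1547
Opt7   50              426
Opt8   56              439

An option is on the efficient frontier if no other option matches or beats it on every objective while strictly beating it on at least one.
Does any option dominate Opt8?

Opt3 vs Opt8: efficiency 83≥56, mass 239≤439 — Opt3 is at least as good on every objective and strictly better on at least one, so Opt3 dominates Opt8.

Yes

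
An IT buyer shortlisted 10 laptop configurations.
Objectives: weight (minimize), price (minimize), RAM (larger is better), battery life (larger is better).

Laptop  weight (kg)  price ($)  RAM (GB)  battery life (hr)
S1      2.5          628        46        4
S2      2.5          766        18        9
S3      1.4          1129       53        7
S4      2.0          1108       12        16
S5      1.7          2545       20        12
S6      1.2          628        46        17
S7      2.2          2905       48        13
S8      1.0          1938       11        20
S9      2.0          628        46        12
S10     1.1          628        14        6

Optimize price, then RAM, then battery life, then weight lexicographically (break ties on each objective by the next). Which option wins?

S6

First minimize price: best is 628, kept {S1, S6, S9, S10}.
Then maximize RAM: best is 46, kept {S1, S6, S9}.
Then maximize battery life: best is 17, kept {S6}.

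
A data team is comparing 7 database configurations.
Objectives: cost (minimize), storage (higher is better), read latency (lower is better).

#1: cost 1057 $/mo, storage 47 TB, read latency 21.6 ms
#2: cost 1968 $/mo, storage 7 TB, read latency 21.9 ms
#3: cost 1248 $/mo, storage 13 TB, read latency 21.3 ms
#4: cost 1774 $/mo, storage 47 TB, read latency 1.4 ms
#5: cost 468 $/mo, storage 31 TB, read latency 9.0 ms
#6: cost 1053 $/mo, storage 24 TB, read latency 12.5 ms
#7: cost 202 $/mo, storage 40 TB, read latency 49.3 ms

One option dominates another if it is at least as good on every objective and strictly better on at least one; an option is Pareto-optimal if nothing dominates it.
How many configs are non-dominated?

4

#1: not dominated.
#2: dominated by #1 (cost 1057≤1968, storage 47≥7, read latency 21.6≤21.9).
#3: dominated by #5 (cost 468≤1248, storage 31≥13, read latency 9.0≤21.3).
#4: not dominated (best read latency).
#5: not dominated.
#6: dominated by #5 (cost 468≤1053, storage 31≥24, read latency 9.0≤12.5).
#7: not dominated (best cost).
Pareto-optimal: #1, #4, #5, #7 → 4.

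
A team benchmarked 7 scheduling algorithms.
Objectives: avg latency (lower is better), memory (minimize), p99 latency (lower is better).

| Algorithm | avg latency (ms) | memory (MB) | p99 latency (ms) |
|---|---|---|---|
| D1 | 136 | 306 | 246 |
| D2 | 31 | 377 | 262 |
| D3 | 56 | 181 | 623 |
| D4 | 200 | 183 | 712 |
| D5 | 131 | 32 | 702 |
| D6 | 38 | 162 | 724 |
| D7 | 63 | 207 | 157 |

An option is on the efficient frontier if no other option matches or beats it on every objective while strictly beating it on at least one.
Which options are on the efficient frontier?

D2, D3, D5, D6, D7

D1: dominated by D7 (avg latency 63≤136, memory 207≤306, p99 latency 157≤246).
D2: not dominated (best avg latency).
D3: not dominated.
D4: dominated by D3 (avg latency 56≤200, memory 181≤183, p99 latency 623≤712).
D5: not dominated (best memory).
D6: not dominated.
D7: not dominated (best p99 latency).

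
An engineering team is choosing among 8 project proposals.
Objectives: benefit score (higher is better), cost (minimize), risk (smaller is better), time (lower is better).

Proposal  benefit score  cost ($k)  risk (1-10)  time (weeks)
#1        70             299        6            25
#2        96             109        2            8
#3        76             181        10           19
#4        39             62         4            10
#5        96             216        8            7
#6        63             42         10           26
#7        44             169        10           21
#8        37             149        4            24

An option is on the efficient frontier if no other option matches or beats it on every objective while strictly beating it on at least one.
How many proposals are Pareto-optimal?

4

#1: dominated by #2 (benefit score 96≥70, cost 109≤299, risk 2≤6, time 8≤25).
#2: not dominated (best risk).
#3: dominated by #2 (benefit score 96≥76, cost 109≤181, risk 2≤10, time 8≤19).
#4: not dominated.
#5: not dominated (best time).
#6: not dominated (best cost).
#7: dominated by #2 (benefit score 96≥44, cost 109≤169, risk 2≤10, time 8≤21).
#8: dominated by #2 (benefit score 96≥37, cost 109≤149, risk 2≤4, time 8≤24).
Pareto-optimal: #2, #4, #5, #6 → 4.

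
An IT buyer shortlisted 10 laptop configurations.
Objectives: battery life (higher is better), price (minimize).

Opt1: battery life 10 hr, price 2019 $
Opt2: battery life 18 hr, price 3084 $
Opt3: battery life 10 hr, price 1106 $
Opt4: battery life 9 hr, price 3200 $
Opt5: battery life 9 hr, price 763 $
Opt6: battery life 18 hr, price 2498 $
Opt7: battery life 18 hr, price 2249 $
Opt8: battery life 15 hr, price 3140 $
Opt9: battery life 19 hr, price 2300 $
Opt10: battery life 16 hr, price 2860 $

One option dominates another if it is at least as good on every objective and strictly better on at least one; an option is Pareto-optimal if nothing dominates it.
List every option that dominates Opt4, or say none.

Opt1, Opt2, Opt3, Opt5, Opt6, Opt7, Opt8, Opt9, Opt10

Opt1: battery life 10≥9, price 2019≤3200 — dominates Opt4.
Opt2: battery life 18≥9, price 3084≤3200 — dominates Opt4.
Opt3: battery life 10≥9, price 1106≤3200 — dominates Opt4.
Opt5: battery life 9≥9, price 763≤3200 — dominates Opt4.
Opt6: battery life 18≥9, price 2498≤3200 — dominates Opt4.
Opt7: battery life 18≥9, price 2249≤3200 — dominates Opt4.
Opt8: battery life 15≥9, price 3140≤3200 — dominates Opt4.
Opt9: battery life 19≥9, price 2300≤3200 — dominates Opt4.
Opt10: battery life 16≥9, price 2860≤3200 — dominates Opt4.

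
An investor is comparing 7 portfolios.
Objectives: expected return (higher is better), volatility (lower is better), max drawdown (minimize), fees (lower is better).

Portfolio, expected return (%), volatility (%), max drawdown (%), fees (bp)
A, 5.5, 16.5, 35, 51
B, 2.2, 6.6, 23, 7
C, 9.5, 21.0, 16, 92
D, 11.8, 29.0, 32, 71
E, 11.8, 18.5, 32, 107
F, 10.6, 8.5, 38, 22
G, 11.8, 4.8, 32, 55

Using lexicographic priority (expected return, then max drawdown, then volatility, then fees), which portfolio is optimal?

G

First maximize expected return: best is 11.8, kept {D, E, G}.
Then minimize max drawdown: best is 32, kept {D, E, G}.
Then minimize volatility: best is 4.8, kept {G}.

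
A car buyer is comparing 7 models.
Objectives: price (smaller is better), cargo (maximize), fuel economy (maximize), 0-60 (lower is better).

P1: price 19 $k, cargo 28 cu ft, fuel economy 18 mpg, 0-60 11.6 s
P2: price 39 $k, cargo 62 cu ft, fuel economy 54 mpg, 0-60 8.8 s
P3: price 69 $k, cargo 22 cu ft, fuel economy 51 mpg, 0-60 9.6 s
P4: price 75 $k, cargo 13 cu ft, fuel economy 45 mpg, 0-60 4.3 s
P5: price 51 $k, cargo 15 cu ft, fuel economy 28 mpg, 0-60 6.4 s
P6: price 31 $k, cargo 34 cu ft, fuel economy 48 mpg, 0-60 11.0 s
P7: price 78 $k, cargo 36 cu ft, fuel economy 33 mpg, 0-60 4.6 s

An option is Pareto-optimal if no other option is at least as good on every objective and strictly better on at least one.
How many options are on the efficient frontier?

6

P1: not dominated (best price).
P2: not dominated (best cargo).
P3: dominated by P2 (price 39≤69, cargo 62≥22, fuel economy 54≥51, 0-60 8.8≤9.6).
P4: not dominated (best 0-60).
P5: not dominated.
P6: not dominated.
P7: not dominated.
Pareto-optimal: P1, P2, P4, P5, P6, P7 → 6.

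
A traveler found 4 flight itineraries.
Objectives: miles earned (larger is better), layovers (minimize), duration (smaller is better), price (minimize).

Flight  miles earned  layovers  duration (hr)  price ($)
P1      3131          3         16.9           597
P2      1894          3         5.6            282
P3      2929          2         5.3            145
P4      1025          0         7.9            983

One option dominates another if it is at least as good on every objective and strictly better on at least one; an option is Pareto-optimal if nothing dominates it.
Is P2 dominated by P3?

Yes

P3 vs P2: miles earned 2929≥1894, layovers 2≤3, duration 5.3≤5.6, price 145≤282 — P3 is at least as good on every objective with at least one strict improvement.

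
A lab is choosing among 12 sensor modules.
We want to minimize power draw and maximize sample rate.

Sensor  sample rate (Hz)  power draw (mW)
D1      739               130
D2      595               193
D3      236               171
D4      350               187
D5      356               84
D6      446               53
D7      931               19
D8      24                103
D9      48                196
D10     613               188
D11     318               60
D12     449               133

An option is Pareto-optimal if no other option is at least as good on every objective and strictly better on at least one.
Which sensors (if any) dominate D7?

D1: worse on sample rate (739 vs 931).
D2: worse on sample rate (595 vs 931).
D3: worse on sample rate (236 vs 931).
D4: worse on sample rate (350 vs 931).
D5: worse on sample rate (356 vs 931).
D6: worse on sample rate (446 vs 931).
D8: worse on sample rate (24 vs 931).
D9: worse on sample rate (48 vs 931).
D10: worse on sample rate (613 vs 931).
D11: worse on sample rate (318 vs 931).
D12: worse on sample rate (449 vs 931).
No option dominates D7.

none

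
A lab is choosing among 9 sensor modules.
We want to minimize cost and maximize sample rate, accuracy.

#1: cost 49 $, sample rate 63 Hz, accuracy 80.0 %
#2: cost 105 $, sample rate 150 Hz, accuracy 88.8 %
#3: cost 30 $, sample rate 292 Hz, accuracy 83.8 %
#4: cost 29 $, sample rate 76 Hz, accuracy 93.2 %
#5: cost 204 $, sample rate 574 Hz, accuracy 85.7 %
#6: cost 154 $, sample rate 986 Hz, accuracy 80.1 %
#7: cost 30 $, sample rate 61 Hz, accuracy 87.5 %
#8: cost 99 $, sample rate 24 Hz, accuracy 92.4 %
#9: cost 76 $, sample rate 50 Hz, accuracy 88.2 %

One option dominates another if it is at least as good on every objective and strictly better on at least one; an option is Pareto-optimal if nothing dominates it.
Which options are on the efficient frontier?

#1: dominated by #3 (cost 30≤49, sample rate 292≥63, accuracy 83.8≥80.0).
#2: not dominated.
#3: not dominated.
#4: not dominated (best cost).
#5: not dominated.
#6: not dominated (best sample rate).
#7: dominated by #4 (cost 29≤30, sample rate 76≥61, accuracy 93.2≥87.5).
#8: dominated by #4 (cost 29≤99, sample rate 76≥24, accuracy 93.2≥92.4).
#9: dominated by #4 (cost 29≤76, sample rate 76≥50, accuracy 93.2≥88.2).

#2, #3, #4, #5, #6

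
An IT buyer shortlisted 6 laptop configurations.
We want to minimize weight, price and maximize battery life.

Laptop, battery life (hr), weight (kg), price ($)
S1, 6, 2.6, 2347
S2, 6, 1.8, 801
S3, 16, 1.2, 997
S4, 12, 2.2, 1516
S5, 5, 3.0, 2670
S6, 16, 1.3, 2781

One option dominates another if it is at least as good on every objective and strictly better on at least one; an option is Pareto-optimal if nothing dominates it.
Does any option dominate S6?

Yes

S3 vs S6: battery life 16≥16, weight 1.2≤1.3, price 997≤2781 — S3 is at least as good on every objective and strictly better on at least one, so S3 dominates S6.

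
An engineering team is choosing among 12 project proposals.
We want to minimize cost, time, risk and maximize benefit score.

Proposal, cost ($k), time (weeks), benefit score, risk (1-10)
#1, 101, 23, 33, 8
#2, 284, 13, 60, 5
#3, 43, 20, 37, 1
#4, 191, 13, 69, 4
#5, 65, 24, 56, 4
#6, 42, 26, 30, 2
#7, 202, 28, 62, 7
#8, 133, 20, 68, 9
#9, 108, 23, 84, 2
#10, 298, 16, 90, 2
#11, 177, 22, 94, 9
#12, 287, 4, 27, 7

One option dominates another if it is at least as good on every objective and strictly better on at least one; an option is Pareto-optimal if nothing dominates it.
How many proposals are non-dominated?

#1: dominated by #3 (cost 43≤101, time 20≤23, benefit score 37≥33, risk 1≤8).
#2: dominated by #4 (cost 191≤284, time 13≤13, benefit score 69≥60, risk 4≤5).
#3: not dominated (best risk).
#4: not dominated.
#5: not dominated.
#6: not dominated (best cost).
#7: dominated by #4 (cost 191≤202, time 13≤28, benefit score 69≥62, risk 4≤7).
#8: not dominated.
#9: not dominated.
#10: not dominated.
#11: not dominated (best benefit score).
#12: not dominated (best time).
Pareto-optimal: #3, #4, #5, #6, #8, #9, #10, #11, #12 → 9.

9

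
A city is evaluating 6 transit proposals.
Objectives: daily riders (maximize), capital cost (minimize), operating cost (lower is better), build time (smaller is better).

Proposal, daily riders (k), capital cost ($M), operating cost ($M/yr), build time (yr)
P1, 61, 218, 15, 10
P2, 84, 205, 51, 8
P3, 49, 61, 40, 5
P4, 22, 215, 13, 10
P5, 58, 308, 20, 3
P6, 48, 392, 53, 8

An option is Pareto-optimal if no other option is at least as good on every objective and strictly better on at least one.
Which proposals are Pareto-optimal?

P1: not dominated.
P2: not dominated (best daily riders).
P3: not dominated (best capital cost).
P4: not dominated (best operating cost).
P5: not dominated (best build time).
P6: dominated by P2 (daily riders 84≥48, capital cost 205≤392, operating cost 51≤53, build time 8≤8).

P1, P2, P3, P4, P5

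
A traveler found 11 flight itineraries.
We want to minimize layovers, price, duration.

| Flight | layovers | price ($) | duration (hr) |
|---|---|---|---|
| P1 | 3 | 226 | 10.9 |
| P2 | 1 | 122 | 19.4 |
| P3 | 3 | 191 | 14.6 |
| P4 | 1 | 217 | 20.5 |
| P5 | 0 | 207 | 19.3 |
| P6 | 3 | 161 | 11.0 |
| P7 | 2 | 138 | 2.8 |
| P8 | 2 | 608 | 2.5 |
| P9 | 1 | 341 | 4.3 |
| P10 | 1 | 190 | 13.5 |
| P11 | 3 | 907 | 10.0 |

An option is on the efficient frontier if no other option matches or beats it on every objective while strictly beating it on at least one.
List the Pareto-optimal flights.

P1: dominated by P7 (layovers 2≤3, price 138≤226, duration 2.8≤10.9).
P2: not dominated (best price).
P3: dominated by P6 (layovers 3≤3, price 161≤191, duration 11.0≤14.6).
P4: dominated by P2 (layovers 1≤1, price 122≤217, duration 19.4≤20.5).
P5: not dominated (best layovers).
P6: dominated by P7 (layovers 2≤3, price 138≤161, duration 2.8≤11.0).
P7: not dominated.
P8: not dominated (best duration).
P9: not dominated.
P10: not dominated.
P11: dominated by P7 (layovers 2≤3, price 138≤907, duration 2.8≤10.0).

P2, P5, P7, P8, P9, P10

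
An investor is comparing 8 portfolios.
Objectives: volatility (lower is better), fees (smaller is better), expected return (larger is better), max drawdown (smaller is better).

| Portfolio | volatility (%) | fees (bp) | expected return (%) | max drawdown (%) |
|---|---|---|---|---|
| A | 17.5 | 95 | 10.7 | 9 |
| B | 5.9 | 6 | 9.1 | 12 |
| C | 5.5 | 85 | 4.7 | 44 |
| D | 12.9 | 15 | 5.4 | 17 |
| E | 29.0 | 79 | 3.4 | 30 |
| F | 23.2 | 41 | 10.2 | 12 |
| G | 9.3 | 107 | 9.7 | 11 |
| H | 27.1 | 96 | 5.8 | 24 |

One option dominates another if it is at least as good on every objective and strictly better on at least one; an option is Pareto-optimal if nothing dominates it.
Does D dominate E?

Yes

D vs E: volatility 12.9≤29.0, fees 15≤79, expected return 5.4≥3.4, max drawdown 17≤30 — D is at least as good on every objective with at least one strict improvement.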